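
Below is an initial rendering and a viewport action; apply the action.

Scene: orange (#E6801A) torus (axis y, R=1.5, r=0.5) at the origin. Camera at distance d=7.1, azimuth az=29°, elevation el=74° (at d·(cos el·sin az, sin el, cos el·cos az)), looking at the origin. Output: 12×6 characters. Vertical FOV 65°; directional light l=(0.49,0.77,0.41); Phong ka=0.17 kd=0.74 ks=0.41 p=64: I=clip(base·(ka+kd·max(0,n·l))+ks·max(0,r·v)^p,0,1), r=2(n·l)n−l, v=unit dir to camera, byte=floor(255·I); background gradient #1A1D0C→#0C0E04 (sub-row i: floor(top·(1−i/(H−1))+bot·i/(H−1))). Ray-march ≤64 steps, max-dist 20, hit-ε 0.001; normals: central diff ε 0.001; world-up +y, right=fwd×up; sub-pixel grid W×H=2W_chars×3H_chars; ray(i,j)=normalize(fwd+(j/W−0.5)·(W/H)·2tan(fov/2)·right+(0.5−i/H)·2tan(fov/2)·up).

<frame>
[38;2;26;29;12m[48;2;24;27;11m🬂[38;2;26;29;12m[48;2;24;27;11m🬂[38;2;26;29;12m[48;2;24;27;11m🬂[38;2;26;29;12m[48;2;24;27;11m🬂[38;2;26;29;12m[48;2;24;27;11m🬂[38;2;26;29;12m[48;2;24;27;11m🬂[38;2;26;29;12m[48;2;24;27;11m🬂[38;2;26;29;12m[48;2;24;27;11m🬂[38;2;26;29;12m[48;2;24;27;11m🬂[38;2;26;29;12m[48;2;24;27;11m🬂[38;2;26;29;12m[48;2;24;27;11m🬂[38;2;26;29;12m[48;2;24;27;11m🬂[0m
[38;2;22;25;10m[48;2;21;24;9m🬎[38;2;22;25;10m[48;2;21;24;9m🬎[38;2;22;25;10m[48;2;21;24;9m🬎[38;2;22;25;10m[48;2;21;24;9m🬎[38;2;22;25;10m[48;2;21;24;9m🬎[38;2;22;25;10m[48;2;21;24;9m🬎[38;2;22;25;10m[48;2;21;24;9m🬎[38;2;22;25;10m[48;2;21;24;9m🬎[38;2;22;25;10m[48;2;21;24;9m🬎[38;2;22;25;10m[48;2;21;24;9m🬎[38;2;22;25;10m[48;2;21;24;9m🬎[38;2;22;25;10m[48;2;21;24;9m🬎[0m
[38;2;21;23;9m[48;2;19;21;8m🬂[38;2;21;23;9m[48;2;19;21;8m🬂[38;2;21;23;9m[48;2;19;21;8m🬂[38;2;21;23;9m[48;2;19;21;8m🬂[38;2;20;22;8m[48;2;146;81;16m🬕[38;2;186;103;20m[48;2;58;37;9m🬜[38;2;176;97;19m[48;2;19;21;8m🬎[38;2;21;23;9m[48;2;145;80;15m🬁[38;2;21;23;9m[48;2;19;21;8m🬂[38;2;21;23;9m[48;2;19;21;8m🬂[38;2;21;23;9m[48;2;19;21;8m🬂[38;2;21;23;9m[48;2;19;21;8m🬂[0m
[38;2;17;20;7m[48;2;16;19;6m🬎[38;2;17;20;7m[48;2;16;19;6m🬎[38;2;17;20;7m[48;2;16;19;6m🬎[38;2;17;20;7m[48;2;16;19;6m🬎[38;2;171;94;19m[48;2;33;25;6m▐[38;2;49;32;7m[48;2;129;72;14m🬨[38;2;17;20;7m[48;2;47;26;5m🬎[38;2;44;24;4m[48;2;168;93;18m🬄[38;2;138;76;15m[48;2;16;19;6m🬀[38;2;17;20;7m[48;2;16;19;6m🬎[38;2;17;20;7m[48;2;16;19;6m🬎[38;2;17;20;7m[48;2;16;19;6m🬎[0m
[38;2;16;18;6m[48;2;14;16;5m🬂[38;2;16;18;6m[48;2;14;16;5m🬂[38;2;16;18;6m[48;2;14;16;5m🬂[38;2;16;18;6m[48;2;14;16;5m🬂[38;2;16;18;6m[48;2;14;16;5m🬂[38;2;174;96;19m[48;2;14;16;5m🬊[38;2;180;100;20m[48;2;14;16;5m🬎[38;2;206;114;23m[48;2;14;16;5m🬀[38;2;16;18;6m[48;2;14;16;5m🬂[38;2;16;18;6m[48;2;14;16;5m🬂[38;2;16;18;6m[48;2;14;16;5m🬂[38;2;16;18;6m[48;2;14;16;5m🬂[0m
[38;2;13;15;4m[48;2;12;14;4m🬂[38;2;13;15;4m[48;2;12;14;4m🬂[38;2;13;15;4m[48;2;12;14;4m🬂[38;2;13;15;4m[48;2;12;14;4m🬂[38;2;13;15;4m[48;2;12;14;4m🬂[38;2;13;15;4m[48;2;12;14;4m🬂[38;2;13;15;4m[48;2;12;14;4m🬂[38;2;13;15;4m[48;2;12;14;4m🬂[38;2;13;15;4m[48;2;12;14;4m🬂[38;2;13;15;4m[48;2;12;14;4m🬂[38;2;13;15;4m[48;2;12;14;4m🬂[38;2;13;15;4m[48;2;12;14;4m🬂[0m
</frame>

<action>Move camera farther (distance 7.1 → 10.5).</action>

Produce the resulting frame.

<frame>
[38;2;26;29;12m[48;2;24;27;11m🬂[38;2;26;29;12m[48;2;24;27;11m🬂[38;2;26;29;12m[48;2;24;27;11m🬂[38;2;26;29;12m[48;2;24;27;11m🬂[38;2;26;29;12m[48;2;24;27;11m🬂[38;2;26;29;12m[48;2;24;27;11m🬂[38;2;26;29;12m[48;2;24;27;11m🬂[38;2;26;29;12m[48;2;24;27;11m🬂[38;2;26;29;12m[48;2;24;27;11m🬂[38;2;26;29;12m[48;2;24;27;11m🬂[38;2;26;29;12m[48;2;24;27;11m🬂[38;2;26;29;12m[48;2;24;27;11m🬂[0m
[38;2;22;25;10m[48;2;21;24;9m🬎[38;2;22;25;10m[48;2;21;24;9m🬎[38;2;22;25;10m[48;2;21;24;9m🬎[38;2;22;25;10m[48;2;21;24;9m🬎[38;2;22;25;10m[48;2;21;24;9m🬎[38;2;22;25;10m[48;2;21;24;9m🬎[38;2;22;25;10m[48;2;21;24;9m🬎[38;2;22;25;10m[48;2;21;24;9m🬎[38;2;22;25;10m[48;2;21;24;9m🬎[38;2;22;25;10m[48;2;21;24;9m🬎[38;2;22;25;10m[48;2;21;24;9m🬎[38;2;22;25;10m[48;2;21;24;9m🬎[0m
[38;2;21;23;9m[48;2;19;21;8m🬂[38;2;21;23;9m[48;2;19;21;8m🬂[38;2;21;23;9m[48;2;19;21;8m🬂[38;2;21;23;9m[48;2;19;21;8m🬂[38;2;21;23;9m[48;2;19;21;8m🬂[38;2;20;22;8m[48;2;163;90;18m🬆[38;2;157;88;17m[48;2;20;22;8m🬩[38;2;168;93;19m[48;2;20;22;8m🬏[38;2;21;23;9m[48;2;19;21;8m🬂[38;2;21;23;9m[48;2;19;21;8m🬂[38;2;21;23;9m[48;2;19;21;8m🬂[38;2;21;23;9m[48;2;19;21;8m🬂[0m
[38;2;17;20;7m[48;2;16;19;6m🬎[38;2;17;20;7m[48;2;16;19;6m🬎[38;2;17;20;7m[48;2;16;19;6m🬎[38;2;17;20;7m[48;2;16;19;6m🬎[38;2;17;20;7m[48;2;16;19;6m🬎[38;2;33;25;6m[48;2;177;98;19m🬘[38;2;23;20;6m[48;2;217;132;47m🬎[38;2;174;96;19m[48;2;16;19;6m🬄[38;2;17;20;7m[48;2;16;19;6m🬎[38;2;17;20;7m[48;2;16;19;6m🬎[38;2;17;20;7m[48;2;16;19;6m🬎[38;2;17;20;7m[48;2;16;19;6m🬎[0m
[38;2;16;18;6m[48;2;14;16;5m🬂[38;2;16;18;6m[48;2;14;16;5m🬂[38;2;16;18;6m[48;2;14;16;5m🬂[38;2;16;18;6m[48;2;14;16;5m🬂[38;2;16;18;6m[48;2;14;16;5m🬂[38;2;16;18;6m[48;2;14;16;5m🬂[38;2;16;18;6m[48;2;14;16;5m🬂[38;2;16;18;6m[48;2;14;16;5m🬂[38;2;16;18;6m[48;2;14;16;5m🬂[38;2;16;18;6m[48;2;14;16;5m🬂[38;2;16;18;6m[48;2;14;16;5m🬂[38;2;16;18;6m[48;2;14;16;5m🬂[0m
[38;2;13;15;4m[48;2;12;14;4m🬂[38;2;13;15;4m[48;2;12;14;4m🬂[38;2;13;15;4m[48;2;12;14;4m🬂[38;2;13;15;4m[48;2;12;14;4m🬂[38;2;13;15;4m[48;2;12;14;4m🬂[38;2;13;15;4m[48;2;12;14;4m🬂[38;2;13;15;4m[48;2;12;14;4m🬂[38;2;13;15;4m[48;2;12;14;4m🬂[38;2;13;15;4m[48;2;12;14;4m🬂[38;2;13;15;4m[48;2;12;14;4m🬂[38;2;13;15;4m[48;2;12;14;4m🬂[38;2;13;15;4m[48;2;12;14;4m🬂[0m
</frame>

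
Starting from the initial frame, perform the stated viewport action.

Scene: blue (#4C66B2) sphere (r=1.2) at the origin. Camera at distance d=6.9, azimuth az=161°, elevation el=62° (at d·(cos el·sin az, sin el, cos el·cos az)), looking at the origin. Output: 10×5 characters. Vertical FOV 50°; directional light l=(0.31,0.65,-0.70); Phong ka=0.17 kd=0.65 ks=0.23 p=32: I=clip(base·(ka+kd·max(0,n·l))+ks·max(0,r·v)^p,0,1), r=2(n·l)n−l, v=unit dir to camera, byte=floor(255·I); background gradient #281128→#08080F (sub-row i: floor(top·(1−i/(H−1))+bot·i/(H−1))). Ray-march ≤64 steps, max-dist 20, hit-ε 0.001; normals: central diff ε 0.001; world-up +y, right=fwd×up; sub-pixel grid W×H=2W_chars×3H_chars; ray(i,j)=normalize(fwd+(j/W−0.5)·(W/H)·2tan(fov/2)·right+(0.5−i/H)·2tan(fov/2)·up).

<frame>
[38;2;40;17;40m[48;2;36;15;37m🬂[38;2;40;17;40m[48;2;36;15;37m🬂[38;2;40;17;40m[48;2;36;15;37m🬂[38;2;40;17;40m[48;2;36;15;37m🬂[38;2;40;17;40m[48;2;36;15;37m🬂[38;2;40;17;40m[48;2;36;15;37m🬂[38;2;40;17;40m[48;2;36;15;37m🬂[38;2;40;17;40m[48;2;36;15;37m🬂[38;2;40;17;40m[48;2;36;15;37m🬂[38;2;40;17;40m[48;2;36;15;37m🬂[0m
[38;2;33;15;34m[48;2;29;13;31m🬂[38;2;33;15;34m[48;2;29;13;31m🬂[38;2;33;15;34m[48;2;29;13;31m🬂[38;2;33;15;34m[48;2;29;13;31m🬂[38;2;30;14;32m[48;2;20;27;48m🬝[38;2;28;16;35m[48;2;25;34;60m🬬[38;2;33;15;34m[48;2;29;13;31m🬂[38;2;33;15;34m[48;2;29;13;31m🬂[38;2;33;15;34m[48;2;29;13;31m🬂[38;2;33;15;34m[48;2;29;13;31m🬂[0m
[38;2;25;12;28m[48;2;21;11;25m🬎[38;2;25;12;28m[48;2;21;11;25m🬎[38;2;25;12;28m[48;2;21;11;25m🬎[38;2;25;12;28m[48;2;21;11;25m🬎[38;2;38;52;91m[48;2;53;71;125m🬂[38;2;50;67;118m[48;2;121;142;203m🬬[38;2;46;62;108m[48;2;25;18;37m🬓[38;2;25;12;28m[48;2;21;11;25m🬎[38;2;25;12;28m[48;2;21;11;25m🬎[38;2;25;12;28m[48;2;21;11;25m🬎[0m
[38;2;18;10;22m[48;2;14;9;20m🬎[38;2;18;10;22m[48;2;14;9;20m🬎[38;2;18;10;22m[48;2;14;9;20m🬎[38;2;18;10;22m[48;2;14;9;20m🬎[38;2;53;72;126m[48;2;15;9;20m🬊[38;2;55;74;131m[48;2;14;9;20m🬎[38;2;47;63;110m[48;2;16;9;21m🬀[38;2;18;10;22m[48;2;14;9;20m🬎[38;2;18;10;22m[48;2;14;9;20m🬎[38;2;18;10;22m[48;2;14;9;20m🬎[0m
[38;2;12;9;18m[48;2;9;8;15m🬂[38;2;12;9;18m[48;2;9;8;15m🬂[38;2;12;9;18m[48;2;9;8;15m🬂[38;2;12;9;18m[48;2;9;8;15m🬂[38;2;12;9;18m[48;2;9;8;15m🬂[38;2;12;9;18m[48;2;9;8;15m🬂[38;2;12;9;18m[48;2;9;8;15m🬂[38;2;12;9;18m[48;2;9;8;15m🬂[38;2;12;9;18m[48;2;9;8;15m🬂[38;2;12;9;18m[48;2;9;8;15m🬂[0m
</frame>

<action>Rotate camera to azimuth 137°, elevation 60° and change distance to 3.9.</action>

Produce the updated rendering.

<frame>
[38;2;40;17;40m[48;2;36;15;37m🬂[38;2;40;17;40m[48;2;36;15;37m🬂[38;2;40;17;40m[48;2;36;15;37m🬂[38;2;40;17;40m[48;2;36;15;37m🬂[38;2;40;17;40m[48;2;36;15;37m🬂[38;2;40;17;40m[48;2;36;15;37m🬂[38;2;40;17;40m[48;2;36;15;37m🬂[38;2;40;17;40m[48;2;36;15;37m🬂[38;2;40;17;40m[48;2;36;15;37m🬂[38;2;40;17;40m[48;2;36;15;37m🬂[0m
[38;2;33;15;34m[48;2;29;13;31m🬂[38;2;33;15;34m[48;2;29;13;31m🬂[38;2;33;15;34m[48;2;29;13;31m🬂[38;2;32;14;33m[48;2;31;42;74m🬆[38;2;27;36;63m[48;2;42;56;99m🬂[38;2;34;46;81m[48;2;47;63;111m🬂[38;2;32;29;54m[48;2;46;62;109m🬂[38;2;44;59;104m[48;2;30;14;32m🬏[38;2;33;15;34m[48;2;29;13;31m🬂[38;2;33;15;34m[48;2;29;13;31m🬂[0m
[38;2;25;12;28m[48;2;21;11;25m🬎[38;2;25;12;28m[48;2;21;11;25m🬎[38;2;24;12;27m[48;2;26;35;61m🬕[38;2;39;52;92m[48;2;46;62;109m▌[38;2;50;67;119m[48;2;55;74;129m🬆[38;2;60;80;137m[48;2;105;126;187m🬝[38;2;55;75;131m[48;2;60;81;141m🬊[38;2;26;13;29m[48;2;51;69;121m🬁[38;2;25;12;28m[48;2;21;11;25m🬎[38;2;25;12;28m[48;2;21;11;25m🬎[0m
[38;2;18;10;22m[48;2;14;9;20m🬎[38;2;18;10;22m[48;2;14;9;20m🬎[38;2;18;10;22m[48;2;14;9;20m🬎[38;2;45;61;107m[48;2;14;9;20m🬬[38;2;57;77;135m[48;2;54;72;127m▐[38;2;89;111;173m[48;2;62;83;144m🬁[38;2;61;82;143m[48;2;58;77;135m🬝[38;2;57;76;134m[48;2;16;9;21m🬄[38;2;18;10;22m[48;2;14;9;20m🬎[38;2;18;10;22m[48;2;14;9;20m🬎[0m
[38;2;12;9;18m[48;2;9;8;15m🬂[38;2;12;9;18m[48;2;9;8;15m🬂[38;2;12;9;18m[48;2;9;8;15m🬂[38;2;12;9;18m[48;2;9;8;15m🬂[38;2;49;65;115m[48;2;9;8;15m🬂[38;2;55;74;131m[48;2;9;8;15m🬂[38;2;54;73;127m[48;2;9;8;16m🬀[38;2;12;9;18m[48;2;9;8;15m🬂[38;2;12;9;18m[48;2;9;8;15m🬂[38;2;12;9;18m[48;2;9;8;15m🬂[0m
</frame>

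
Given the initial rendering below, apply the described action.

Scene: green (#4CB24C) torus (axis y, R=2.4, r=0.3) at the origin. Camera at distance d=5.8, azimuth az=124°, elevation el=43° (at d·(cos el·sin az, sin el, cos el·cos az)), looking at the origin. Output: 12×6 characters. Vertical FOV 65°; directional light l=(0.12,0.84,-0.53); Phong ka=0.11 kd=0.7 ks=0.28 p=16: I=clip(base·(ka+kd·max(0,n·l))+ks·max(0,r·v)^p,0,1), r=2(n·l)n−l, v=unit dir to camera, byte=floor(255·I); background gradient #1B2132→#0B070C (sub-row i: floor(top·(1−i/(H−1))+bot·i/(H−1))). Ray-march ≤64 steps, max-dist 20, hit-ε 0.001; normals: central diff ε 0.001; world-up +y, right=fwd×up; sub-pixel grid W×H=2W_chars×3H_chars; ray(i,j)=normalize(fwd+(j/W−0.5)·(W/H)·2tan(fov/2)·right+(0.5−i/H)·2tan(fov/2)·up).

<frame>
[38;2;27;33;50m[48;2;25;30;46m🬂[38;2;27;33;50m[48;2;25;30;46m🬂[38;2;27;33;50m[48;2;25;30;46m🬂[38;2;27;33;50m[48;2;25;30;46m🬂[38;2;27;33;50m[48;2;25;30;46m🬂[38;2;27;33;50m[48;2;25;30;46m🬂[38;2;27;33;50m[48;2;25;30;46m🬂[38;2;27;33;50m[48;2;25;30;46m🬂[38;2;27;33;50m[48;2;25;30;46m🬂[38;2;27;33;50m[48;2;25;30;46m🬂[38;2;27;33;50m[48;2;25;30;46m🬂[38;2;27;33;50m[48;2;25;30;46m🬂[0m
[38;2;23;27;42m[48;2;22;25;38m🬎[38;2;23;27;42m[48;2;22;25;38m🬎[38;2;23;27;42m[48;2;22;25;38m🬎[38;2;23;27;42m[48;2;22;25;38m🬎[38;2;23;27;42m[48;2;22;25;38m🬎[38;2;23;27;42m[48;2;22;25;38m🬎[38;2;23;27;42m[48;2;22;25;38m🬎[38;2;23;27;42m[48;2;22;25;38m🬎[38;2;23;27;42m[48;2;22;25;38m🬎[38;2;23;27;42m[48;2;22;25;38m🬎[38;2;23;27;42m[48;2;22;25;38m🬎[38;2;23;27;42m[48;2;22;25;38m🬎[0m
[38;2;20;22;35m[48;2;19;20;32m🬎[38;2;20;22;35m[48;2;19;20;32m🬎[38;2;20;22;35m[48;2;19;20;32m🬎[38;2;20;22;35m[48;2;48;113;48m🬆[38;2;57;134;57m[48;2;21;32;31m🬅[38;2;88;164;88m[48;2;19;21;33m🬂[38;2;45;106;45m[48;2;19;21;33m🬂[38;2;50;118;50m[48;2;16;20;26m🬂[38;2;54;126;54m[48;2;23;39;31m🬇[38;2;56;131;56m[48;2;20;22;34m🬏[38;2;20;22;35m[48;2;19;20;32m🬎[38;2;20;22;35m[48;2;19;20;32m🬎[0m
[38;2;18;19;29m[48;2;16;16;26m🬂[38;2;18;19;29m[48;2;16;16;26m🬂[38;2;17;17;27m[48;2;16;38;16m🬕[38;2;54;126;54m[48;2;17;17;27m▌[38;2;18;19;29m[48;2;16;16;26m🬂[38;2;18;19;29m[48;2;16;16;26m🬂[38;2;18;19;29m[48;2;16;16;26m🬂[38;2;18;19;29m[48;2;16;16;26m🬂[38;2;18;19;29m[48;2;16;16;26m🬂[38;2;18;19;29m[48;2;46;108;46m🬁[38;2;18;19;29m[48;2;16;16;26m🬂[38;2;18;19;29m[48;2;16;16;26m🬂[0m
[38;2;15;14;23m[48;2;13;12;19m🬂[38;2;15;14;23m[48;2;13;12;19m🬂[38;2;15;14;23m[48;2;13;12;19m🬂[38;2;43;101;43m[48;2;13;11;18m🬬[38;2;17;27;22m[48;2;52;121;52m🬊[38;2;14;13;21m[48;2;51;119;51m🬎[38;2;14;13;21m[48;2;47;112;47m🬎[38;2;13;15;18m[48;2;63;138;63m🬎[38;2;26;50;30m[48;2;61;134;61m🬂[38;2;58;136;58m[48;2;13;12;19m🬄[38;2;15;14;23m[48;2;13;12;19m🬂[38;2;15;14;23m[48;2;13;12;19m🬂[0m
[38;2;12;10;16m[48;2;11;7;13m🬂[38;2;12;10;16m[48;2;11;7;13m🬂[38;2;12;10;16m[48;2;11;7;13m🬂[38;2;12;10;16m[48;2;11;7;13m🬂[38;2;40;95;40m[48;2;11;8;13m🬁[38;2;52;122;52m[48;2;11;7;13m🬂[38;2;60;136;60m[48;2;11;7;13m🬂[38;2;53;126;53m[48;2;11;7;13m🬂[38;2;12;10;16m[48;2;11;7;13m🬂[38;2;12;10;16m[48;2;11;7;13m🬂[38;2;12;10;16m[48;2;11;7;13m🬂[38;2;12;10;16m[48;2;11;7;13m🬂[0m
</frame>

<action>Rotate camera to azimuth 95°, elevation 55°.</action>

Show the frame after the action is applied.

<frame>
[38;2;27;33;50m[48;2;25;30;46m🬂[38;2;27;33;50m[48;2;25;30;46m🬂[38;2;27;33;50m[48;2;25;30;46m🬂[38;2;27;33;50m[48;2;25;30;46m🬂[38;2;27;33;50m[48;2;25;30;46m🬂[38;2;27;33;50m[48;2;25;30;46m🬂[38;2;27;33;50m[48;2;25;30;46m🬂[38;2;27;33;50m[48;2;25;30;46m🬂[38;2;27;33;50m[48;2;25;30;46m🬂[38;2;27;33;50m[48;2;25;30;46m🬂[38;2;27;33;50m[48;2;25;30;46m🬂[38;2;27;33;50m[48;2;25;30;46m🬂[0m
[38;2;23;27;42m[48;2;22;25;38m🬎[38;2;23;27;42m[48;2;22;25;38m🬎[38;2;23;27;42m[48;2;22;25;38m🬎[38;2;23;27;42m[48;2;22;25;38m🬎[38;2;23;27;42m[48;2;22;25;38m🬎[38;2;23;27;42m[48;2;64;138;64m🬎[38;2;23;27;42m[48;2;50;114;50m🬎[38;2;51;121;51m[48;2;23;26;41m🬏[38;2;23;27;42m[48;2;22;25;38m🬎[38;2;23;27;42m[48;2;22;25;38m🬎[38;2;23;27;42m[48;2;22;25;38m🬎[38;2;23;27;42m[48;2;22;25;38m🬎[0m
[38;2;20;22;35m[48;2;19;20;32m🬎[38;2;20;22;35m[48;2;19;20;32m🬎[38;2;20;22;35m[48;2;19;20;32m🬎[38;2;20;22;35m[48;2;54;127;54m🬆[38;2;50;118;50m[48;2;19;20;32m🬆[38;2;12;30;12m[48;2;19;21;33m🬀[38;2;20;22;35m[48;2;19;20;32m🬎[38;2;15;19;24m[48;2;19;30;29m🬮[38;2;45;106;45m[48;2;14;20;21m🬈[38;2;56;132;56m[48;2;20;22;34m🬏[38;2;20;22;35m[48;2;19;20;32m🬎[38;2;20;22;35m[48;2;19;20;32m🬎[0m
[38;2;18;19;29m[48;2;16;16;26m🬂[38;2;18;19;29m[48;2;16;16;26m🬂[38;2;18;19;29m[48;2;16;16;26m🬂[38;2;57;134;57m[48;2;17;17;27m▌[38;2;18;19;29m[48;2;16;16;26m🬂[38;2;18;19;29m[48;2;16;16;26m🬂[38;2;18;19;29m[48;2;16;16;26m🬂[38;2;18;19;29m[48;2;16;16;26m🬂[38;2;18;19;29m[48;2;16;16;26m🬂[38;2;44;103;44m[48;2;17;17;27m▌[38;2;18;19;29m[48;2;16;16;26m🬂[38;2;18;19;29m[48;2;16;16;26m🬂[0m
[38;2;15;14;23m[48;2;13;12;19m🬂[38;2;15;14;23m[48;2;13;12;19m🬂[38;2;15;14;23m[48;2;13;12;19m🬂[38;2;46;110;46m[48;2;19;35;21m🬨[38;2;14;13;22m[48;2;49;115;49m🬊[38;2;33;77;33m[48;2;14;13;20m🬏[38;2;15;14;23m[48;2;13;12;19m🬂[38;2;15;19;21m[48;2;41;98;41m🬝[38;2;20;41;23m[48;2;66;139;66m🬆[38;2;68;146;68m[48;2;13;12;19m🬄[38;2;15;14;23m[48;2;13;12;19m🬂[38;2;15;14;23m[48;2;13;12;19m🬂[0m
[38;2;12;10;16m[48;2;11;7;13m🬂[38;2;12;10;16m[48;2;11;7;13m🬂[38;2;12;10;16m[48;2;11;7;13m🬂[38;2;12;10;16m[48;2;11;7;13m🬂[38;2;37;88;37m[48;2;11;7;13m🬂[38;2;48;112;48m[48;2;15;23;16m🬊[38;2;48;113;48m[48;2;11;7;12m🬎[38;2;76;151;76m[48;2;17;26;18m🬂[38;2;49;117;49m[48;2;11;8;13m🬀[38;2;12;10;16m[48;2;11;7;13m🬂[38;2;12;10;16m[48;2;11;7;13m🬂[38;2;12;10;16m[48;2;11;7;13m🬂[0m
</frame>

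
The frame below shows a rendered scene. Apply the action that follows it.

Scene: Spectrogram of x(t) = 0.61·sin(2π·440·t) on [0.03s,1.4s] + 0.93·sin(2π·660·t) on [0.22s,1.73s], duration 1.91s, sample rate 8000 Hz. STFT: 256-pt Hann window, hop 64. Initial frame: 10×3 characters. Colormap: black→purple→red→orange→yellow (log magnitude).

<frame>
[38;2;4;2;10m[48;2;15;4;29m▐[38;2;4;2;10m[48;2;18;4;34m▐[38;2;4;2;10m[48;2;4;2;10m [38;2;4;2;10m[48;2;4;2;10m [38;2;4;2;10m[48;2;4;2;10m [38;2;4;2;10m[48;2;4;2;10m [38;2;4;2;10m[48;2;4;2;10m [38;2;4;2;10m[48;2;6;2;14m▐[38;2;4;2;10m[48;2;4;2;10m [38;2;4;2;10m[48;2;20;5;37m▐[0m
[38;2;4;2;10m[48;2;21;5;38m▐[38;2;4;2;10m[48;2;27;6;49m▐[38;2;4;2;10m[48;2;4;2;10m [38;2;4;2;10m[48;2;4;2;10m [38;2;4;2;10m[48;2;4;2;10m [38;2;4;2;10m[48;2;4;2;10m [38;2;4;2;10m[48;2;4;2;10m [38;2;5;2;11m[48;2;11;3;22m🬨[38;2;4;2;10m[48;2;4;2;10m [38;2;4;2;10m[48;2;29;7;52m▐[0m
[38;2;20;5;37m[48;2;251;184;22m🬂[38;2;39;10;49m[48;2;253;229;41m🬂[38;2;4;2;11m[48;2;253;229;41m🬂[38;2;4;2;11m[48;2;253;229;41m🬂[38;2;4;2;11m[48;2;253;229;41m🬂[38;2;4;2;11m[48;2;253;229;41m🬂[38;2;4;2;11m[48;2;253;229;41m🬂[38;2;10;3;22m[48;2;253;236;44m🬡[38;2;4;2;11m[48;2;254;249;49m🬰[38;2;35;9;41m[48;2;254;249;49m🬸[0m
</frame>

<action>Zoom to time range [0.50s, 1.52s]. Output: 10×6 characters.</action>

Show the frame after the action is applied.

<frame>
[38;2;4;2;10m[48;2;4;2;10m [38;2;4;2;10m[48;2;4;2;10m [38;2;4;2;10m[48;2;4;2;10m [38;2;4;2;10m[48;2;4;2;10m [38;2;4;2;10m[48;2;4;2;10m [38;2;4;2;10m[48;2;4;2;10m [38;2;4;2;10m[48;2;4;2;10m [38;2;4;2;10m[48;2;4;2;10m [38;2;4;2;10m[48;2;4;2;10m [38;2;6;2;13m[48;2;4;2;10m▌[0m
[38;2;4;2;10m[48;2;4;2;10m [38;2;4;2;10m[48;2;4;2;10m [38;2;4;2;10m[48;2;4;2;10m [38;2;4;2;10m[48;2;4;2;10m [38;2;4;2;10m[48;2;4;2;10m [38;2;4;2;10m[48;2;4;2;10m [38;2;4;2;10m[48;2;4;2;10m [38;2;4;2;10m[48;2;4;2;10m [38;2;4;2;10m[48;2;4;2;10m [38;2;4;2;10m[48;2;6;2;13m▐[0m
[38;2;4;2;10m[48;2;4;2;10m [38;2;4;2;10m[48;2;4;2;10m [38;2;4;2;10m[48;2;4;2;10m [38;2;4;2;10m[48;2;4;2;10m [38;2;4;2;10m[48;2;4;2;10m [38;2;4;2;10m[48;2;4;2;10m [38;2;4;2;10m[48;2;4;2;10m [38;2;4;2;10m[48;2;4;2;10m [38;2;4;2;10m[48;2;4;2;11m🬝[38;2;4;2;10m[48;2;7;2;15m▐[0m
[38;2;4;2;10m[48;2;4;2;10m [38;2;4;2;10m[48;2;4;2;10m [38;2;4;2;10m[48;2;4;2;10m [38;2;4;2;10m[48;2;4;2;10m [38;2;4;2;10m[48;2;4;2;10m [38;2;4;2;10m[48;2;4;2;10m [38;2;4;2;10m[48;2;4;2;10m [38;2;4;2;10m[48;2;4;2;10m [38;2;4;2;10m[48;2;5;2;11m🬕[38;2;4;2;10m[48;2;10;3;20m▐[0m
[38;2;4;2;10m[48;2;252;201;30m🬎[38;2;4;2;10m[48;2;252;201;30m🬎[38;2;4;2;10m[48;2;252;201;30m🬎[38;2;4;2;10m[48;2;252;201;30m🬎[38;2;4;2;10m[48;2;252;201;30m🬎[38;2;4;2;10m[48;2;252;201;30m🬎[38;2;4;2;10m[48;2;252;201;30m🬎[38;2;4;2;10m[48;2;252;201;30m🬎[38;2;5;2;12m[48;2;252;201;30m🬎[38;2;11;3;22m[48;2;252;202;30m🬎[0m
[38;2;253;229;41m[48;2;4;2;10m🬎[38;2;253;229;41m[48;2;4;2;10m🬎[38;2;253;229;41m[48;2;4;2;10m🬎[38;2;253;229;41m[48;2;4;2;10m🬎[38;2;253;229;41m[48;2;4;2;10m🬎[38;2;253;229;41m[48;2;4;2;10m🬎[38;2;253;229;41m[48;2;4;2;10m🬎[38;2;253;229;41m[48;2;4;2;10m🬎[38;2;253;229;41m[48;2;10;3;21m🬎[38;2;253;227;40m[48;2;23;6;36m🬆[0m
</frame>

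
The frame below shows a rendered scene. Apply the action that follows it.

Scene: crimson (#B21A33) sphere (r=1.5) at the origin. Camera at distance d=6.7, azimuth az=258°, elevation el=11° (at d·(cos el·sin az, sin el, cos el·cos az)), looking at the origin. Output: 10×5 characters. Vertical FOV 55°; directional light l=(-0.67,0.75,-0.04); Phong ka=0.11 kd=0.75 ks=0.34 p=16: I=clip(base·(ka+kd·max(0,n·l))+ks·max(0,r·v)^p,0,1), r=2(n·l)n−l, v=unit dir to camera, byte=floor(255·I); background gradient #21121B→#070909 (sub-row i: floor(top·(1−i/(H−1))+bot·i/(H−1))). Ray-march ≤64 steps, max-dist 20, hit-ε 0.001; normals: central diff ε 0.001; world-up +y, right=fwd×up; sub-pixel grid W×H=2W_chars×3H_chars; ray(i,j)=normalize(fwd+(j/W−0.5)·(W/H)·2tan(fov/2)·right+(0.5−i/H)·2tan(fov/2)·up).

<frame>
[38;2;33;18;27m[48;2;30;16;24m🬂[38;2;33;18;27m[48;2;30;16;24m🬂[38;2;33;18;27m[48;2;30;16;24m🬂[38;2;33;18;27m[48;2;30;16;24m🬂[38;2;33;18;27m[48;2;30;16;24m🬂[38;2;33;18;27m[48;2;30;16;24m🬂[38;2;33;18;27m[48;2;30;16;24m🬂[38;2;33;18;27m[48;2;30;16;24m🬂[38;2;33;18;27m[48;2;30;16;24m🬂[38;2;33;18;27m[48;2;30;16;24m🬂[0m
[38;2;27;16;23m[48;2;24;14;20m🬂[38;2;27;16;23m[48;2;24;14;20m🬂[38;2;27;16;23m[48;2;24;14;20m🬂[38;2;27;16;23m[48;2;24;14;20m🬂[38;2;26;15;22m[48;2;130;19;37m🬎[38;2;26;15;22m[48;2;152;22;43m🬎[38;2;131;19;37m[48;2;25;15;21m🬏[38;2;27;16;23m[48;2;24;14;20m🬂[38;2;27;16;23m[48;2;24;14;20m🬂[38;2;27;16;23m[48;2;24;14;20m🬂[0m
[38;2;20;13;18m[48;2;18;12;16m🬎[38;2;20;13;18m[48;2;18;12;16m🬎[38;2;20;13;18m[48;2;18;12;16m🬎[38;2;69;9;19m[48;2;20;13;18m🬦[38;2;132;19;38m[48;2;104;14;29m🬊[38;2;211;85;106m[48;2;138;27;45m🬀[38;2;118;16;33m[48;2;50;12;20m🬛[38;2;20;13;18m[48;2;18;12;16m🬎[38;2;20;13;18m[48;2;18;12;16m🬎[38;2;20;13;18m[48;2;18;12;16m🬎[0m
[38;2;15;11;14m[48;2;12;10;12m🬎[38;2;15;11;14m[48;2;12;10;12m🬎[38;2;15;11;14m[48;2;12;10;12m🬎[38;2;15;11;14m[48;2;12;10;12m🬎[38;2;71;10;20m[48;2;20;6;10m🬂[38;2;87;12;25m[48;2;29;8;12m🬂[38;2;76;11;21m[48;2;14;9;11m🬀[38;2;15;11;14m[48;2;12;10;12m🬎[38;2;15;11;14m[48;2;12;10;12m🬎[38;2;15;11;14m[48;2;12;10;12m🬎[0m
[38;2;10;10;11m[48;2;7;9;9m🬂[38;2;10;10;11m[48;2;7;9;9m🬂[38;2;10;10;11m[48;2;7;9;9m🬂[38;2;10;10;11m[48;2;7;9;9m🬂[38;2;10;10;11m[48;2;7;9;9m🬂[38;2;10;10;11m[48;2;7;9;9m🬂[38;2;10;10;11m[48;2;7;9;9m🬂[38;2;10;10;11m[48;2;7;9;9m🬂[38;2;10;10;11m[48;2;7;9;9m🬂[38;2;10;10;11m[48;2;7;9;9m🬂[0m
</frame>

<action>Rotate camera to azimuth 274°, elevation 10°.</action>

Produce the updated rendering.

<frame>
[38;2;33;18;27m[48;2;30;16;24m🬂[38;2;33;18;27m[48;2;30;16;24m🬂[38;2;33;18;27m[48;2;30;16;24m🬂[38;2;33;18;27m[48;2;30;16;24m🬂[38;2;33;18;27m[48;2;30;16;24m🬂[38;2;33;18;27m[48;2;30;16;24m🬂[38;2;33;18;27m[48;2;30;16;24m🬂[38;2;33;18;27m[48;2;30;16;24m🬂[38;2;33;18;27m[48;2;30;16;24m🬂[38;2;33;18;27m[48;2;30;16;24m🬂[0m
[38;2;27;16;23m[48;2;24;14;20m🬂[38;2;27;16;23m[48;2;24;14;20m🬂[38;2;27;16;23m[48;2;24;14;20m🬂[38;2;27;16;23m[48;2;24;14;20m🬂[38;2;26;15;22m[48;2;141;20;40m🬎[38;2;26;15;22m[48;2;149;21;42m🬎[38;2;118;17;33m[48;2;25;15;21m🬏[38;2;27;16;23m[48;2;24;14;20m🬂[38;2;27;16;23m[48;2;24;14;20m🬂[38;2;27;16;23m[48;2;24;14;20m🬂[0m
[38;2;20;13;18m[48;2;18;12;16m🬎[38;2;20;13;18m[48;2;18;12;16m🬎[38;2;20;13;18m[48;2;18;12;16m🬎[38;2;88;12;25m[48;2;20;13;18m🬦[38;2;144;26;45m[48;2;114;16;32m🬊[38;2;215;89;110m[48;2;130;23;40m🬀[38;2;103;14;29m[48;2;39;11;17m🬛[38;2;20;13;18m[48;2;18;12;16m🬎[38;2;20;13;18m[48;2;18;12;16m🬎[38;2;20;13;18m[48;2;18;12;16m🬎[0m
[38;2;15;11;14m[48;2;12;10;12m🬎[38;2;15;11;14m[48;2;12;10;12m🬎[38;2;15;11;14m[48;2;12;10;12m🬎[38;2;15;11;14m[48;2;12;10;12m🬎[38;2;79;11;22m[48;2;21;7;10m🬂[38;2;82;11;23m[48;2;26;7;11m🬂[38;2;62;9;17m[48;2;14;9;11m🬀[38;2;15;11;14m[48;2;12;10;12m🬎[38;2;15;11;14m[48;2;12;10;12m🬎[38;2;15;11;14m[48;2;12;10;12m🬎[0m
[38;2;10;10;11m[48;2;7;9;9m🬂[38;2;10;10;11m[48;2;7;9;9m🬂[38;2;10;10;11m[48;2;7;9;9m🬂[38;2;10;10;11m[48;2;7;9;9m🬂[38;2;10;10;11m[48;2;7;9;9m🬂[38;2;10;10;11m[48;2;7;9;9m🬂[38;2;10;10;11m[48;2;7;9;9m🬂[38;2;10;10;11m[48;2;7;9;9m🬂[38;2;10;10;11m[48;2;7;9;9m🬂[38;2;10;10;11m[48;2;7;9;9m🬂[0m
</frame>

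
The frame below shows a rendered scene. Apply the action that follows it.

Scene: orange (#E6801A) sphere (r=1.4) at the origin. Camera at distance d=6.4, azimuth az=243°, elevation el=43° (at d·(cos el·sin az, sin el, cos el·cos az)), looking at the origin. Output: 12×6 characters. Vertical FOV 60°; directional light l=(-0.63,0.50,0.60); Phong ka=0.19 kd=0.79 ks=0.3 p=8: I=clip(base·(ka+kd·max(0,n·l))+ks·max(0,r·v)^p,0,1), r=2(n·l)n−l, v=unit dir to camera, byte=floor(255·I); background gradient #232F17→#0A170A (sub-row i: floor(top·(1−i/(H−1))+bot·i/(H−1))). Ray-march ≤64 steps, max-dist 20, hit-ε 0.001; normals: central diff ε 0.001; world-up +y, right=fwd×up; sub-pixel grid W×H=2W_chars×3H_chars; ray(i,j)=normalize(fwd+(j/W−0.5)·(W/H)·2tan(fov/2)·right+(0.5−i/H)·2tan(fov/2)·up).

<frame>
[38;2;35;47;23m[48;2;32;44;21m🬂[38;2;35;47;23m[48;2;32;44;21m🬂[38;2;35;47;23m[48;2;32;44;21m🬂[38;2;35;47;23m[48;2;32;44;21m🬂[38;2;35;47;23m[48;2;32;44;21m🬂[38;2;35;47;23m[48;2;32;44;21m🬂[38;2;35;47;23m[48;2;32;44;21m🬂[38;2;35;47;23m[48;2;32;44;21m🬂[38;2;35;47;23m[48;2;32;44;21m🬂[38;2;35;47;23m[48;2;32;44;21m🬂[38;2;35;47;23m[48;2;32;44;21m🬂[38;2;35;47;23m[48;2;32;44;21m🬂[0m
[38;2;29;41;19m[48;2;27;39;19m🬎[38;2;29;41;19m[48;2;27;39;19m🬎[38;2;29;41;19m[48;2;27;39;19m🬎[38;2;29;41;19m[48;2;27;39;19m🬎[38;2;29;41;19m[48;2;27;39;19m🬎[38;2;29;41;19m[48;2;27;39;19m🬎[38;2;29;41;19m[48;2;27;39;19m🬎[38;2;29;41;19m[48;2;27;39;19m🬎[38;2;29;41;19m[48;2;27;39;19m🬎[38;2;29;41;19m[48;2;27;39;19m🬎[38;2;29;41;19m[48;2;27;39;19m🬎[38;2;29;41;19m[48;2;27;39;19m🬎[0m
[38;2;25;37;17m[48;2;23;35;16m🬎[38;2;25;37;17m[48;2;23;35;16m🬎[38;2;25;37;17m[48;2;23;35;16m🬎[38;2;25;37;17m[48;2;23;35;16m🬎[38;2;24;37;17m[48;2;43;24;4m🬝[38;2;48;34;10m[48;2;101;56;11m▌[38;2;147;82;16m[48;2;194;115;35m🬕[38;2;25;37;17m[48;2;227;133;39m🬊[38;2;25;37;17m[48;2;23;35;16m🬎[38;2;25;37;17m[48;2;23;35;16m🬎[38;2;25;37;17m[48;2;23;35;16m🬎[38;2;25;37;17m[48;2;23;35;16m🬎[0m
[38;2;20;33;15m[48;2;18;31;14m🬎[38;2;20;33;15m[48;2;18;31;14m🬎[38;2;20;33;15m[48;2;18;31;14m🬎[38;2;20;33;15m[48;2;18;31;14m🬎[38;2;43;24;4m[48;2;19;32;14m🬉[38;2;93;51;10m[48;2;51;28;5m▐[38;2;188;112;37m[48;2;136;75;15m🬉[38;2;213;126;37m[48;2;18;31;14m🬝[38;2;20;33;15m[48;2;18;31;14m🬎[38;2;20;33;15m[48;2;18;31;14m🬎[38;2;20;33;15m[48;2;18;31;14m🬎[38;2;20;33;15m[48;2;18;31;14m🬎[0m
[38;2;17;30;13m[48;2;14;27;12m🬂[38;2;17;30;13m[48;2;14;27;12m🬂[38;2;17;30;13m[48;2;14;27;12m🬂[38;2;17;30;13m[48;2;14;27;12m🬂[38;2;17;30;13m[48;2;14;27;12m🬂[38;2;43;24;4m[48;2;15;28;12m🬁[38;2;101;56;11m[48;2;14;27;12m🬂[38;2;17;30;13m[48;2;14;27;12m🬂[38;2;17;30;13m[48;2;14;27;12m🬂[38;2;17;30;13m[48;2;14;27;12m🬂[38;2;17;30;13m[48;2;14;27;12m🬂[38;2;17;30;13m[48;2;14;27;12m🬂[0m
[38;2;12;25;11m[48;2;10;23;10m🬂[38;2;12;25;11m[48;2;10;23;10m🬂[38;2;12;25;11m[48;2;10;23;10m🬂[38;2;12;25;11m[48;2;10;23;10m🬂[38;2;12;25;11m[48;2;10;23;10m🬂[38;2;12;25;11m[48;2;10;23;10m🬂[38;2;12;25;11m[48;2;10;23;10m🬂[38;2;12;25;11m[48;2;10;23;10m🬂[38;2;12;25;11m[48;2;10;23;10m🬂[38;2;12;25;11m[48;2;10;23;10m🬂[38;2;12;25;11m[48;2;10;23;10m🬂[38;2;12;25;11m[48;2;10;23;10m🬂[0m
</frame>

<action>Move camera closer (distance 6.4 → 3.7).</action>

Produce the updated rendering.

<frame>
[38;2;35;47;23m[48;2;32;44;21m🬂[38;2;35;47;23m[48;2;32;44;21m🬂[38;2;35;47;23m[48;2;32;44;21m🬂[38;2;35;47;23m[48;2;32;44;21m🬂[38;2;35;47;23m[48;2;32;44;21m🬂[38;2;35;47;23m[48;2;32;44;21m🬂[38;2;35;47;23m[48;2;32;44;21m🬂[38;2;35;47;23m[48;2;32;44;21m🬂[38;2;35;47;23m[48;2;32;44;21m🬂[38;2;35;47;23m[48;2;32;44;21m🬂[38;2;35;47;23m[48;2;32;44;21m🬂[38;2;35;47;23m[48;2;32;44;21m🬂[0m
[38;2;29;41;19m[48;2;27;39;19m🬎[38;2;29;41;19m[48;2;27;39;19m🬎[38;2;29;41;19m[48;2;27;39;19m🬎[38;2;29;41;19m[48;2;27;39;19m🬎[38;2;36;39;16m[48;2;80;44;8m🬕[38;2;89;49;9m[48;2;117;65;13m🬄[38;2;140;77;15m[48;2;156;87;17m▌[38;2;30;42;20m[48;2;178;99;20m🬁[38;2;204;113;23m[48;2;29;41;19m🬏[38;2;29;41;19m[48;2;27;39;19m🬎[38;2;29;41;19m[48;2;27;39;19m🬎[38;2;29;41;19m[48;2;27;39;19m🬎[0m
[38;2;25;37;17m[48;2;23;35;16m🬎[38;2;25;37;17m[48;2;23;35;16m🬎[38;2;25;37;17m[48;2;23;35;16m🬎[38;2;26;38;18m[48;2;43;24;4m🬀[38;2;67;37;7m[48;2;91;50;10m▌[38;2;112;62;12m[48;2;130;72;14m▌[38;2;148;82;17m[48;2;170;97;25m▌[38;2;205;125;44m[48;2;248;167;83m🬕[38;2;220;126;30m[48;2;247;162;71m🬨[38;2;224;124;25m[48;2;24;37;17m🬓[38;2;25;37;17m[48;2;23;35;16m🬎[38;2;25;37;17m[48;2;23;35;16m🬎[0m
[38;2;20;33;15m[48;2;18;31;14m🬎[38;2;20;33;15m[48;2;18;31;14m🬎[38;2;20;33;15m[48;2;18;31;14m🬎[38;2;43;24;4m[48;2;43;24;4m [38;2;84;46;9m[48;2;60;33;6m▐[38;2;122;68;13m[48;2;104;58;11m▐[38;2;163;93;23m[48;2;142;79;16m🬉[38;2;236;154;72m[48;2;188;112;36m🬉[38;2;241;155;67m[48;2;211;121;31m🬄[38;2;215;119;24m[48;2;19;32;15m▌[38;2;20;33;15m[48;2;18;31;14m🬎[38;2;20;33;15m[48;2;18;31;14m🬎[0m
[38;2;17;30;13m[48;2;14;27;12m🬂[38;2;17;30;13m[48;2;14;27;12m🬂[38;2;17;30;13m[48;2;14;27;12m🬂[38;2;43;24;4m[48;2;15;28;12m🬁[38;2;63;35;6m[48;2;35;24;6m🬉[38;2;101;56;11m[48;2;77;43;8m🬊[38;2;135;75;15m[48;2;116;64;12m🬊[38;2;165;91;18m[48;2;145;80;15m🬊[38;2;184;102;20m[48;2;14;27;12m🬆[38;2;17;30;13m[48;2;14;27;12m🬂[38;2;17;30;13m[48;2;14;27;12m🬂[38;2;17;30;13m[48;2;14;27;12m🬂[0m
[38;2;12;25;11m[48;2;10;23;10m🬂[38;2;12;25;11m[48;2;10;23;10m🬂[38;2;12;25;11m[48;2;10;23;10m🬂[38;2;12;25;11m[48;2;10;23;10m🬂[38;2;12;25;11m[48;2;10;23;10m🬂[38;2;52;29;5m[48;2;10;23;10m🬂[38;2;91;50;10m[48;2;10;23;10m🬂[38;2;107;60;12m[48;2;10;23;10m🬀[38;2;12;25;11m[48;2;10;23;10m🬂[38;2;12;25;11m[48;2;10;23;10m🬂[38;2;12;25;11m[48;2;10;23;10m🬂[38;2;12;25;11m[48;2;10;23;10m🬂[0m
</frame>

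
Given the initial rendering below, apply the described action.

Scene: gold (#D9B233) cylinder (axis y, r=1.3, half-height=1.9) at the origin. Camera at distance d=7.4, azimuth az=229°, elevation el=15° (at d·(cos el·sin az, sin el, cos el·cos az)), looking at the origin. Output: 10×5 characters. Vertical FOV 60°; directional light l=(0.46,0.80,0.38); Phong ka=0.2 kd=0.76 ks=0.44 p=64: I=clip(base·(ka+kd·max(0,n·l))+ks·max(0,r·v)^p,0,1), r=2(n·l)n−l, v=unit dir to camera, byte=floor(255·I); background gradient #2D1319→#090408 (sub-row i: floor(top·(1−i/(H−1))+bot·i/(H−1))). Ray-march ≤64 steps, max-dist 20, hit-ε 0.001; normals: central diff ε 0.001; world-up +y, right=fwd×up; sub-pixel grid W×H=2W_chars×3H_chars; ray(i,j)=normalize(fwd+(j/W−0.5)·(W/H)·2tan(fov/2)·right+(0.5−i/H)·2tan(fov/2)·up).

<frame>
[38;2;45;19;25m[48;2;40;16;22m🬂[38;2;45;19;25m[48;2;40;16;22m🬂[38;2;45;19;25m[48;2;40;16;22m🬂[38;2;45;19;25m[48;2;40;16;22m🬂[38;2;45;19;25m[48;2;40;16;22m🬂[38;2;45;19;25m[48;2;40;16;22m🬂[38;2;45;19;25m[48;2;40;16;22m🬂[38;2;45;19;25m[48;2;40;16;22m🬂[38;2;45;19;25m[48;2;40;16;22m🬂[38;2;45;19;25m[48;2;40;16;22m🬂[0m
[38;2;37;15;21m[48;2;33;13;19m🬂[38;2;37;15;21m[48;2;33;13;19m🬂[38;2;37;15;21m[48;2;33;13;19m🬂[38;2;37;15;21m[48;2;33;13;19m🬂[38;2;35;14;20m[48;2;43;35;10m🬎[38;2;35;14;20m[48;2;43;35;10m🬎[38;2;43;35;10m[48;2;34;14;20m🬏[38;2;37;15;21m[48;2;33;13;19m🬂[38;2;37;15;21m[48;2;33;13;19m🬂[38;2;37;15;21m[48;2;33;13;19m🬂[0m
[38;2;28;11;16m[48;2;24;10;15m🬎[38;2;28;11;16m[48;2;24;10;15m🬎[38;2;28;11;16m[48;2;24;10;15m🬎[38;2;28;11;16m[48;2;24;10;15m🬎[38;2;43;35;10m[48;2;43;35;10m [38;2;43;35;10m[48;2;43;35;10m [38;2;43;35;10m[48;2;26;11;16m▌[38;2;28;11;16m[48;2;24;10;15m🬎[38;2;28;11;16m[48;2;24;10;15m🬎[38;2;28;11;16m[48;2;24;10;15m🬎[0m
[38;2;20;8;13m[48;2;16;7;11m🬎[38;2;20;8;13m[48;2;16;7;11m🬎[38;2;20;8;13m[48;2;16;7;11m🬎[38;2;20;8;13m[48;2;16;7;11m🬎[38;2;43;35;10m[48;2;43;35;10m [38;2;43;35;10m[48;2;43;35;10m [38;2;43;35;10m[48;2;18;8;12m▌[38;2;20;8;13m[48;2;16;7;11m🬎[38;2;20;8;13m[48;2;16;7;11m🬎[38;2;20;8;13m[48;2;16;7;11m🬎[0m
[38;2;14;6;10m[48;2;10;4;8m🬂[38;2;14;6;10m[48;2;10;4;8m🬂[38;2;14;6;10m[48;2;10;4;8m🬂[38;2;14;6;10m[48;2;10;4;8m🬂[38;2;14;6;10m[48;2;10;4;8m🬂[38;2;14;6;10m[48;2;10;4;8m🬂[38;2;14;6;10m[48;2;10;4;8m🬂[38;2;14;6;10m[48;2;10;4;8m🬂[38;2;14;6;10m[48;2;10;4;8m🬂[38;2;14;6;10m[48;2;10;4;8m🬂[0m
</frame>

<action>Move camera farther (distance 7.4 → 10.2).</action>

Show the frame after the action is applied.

<frame>
[38;2;45;19;25m[48;2;40;16;22m🬂[38;2;45;19;25m[48;2;40;16;22m🬂[38;2;45;19;25m[48;2;40;16;22m🬂[38;2;45;19;25m[48;2;40;16;22m🬂[38;2;45;19;25m[48;2;40;16;22m🬂[38;2;45;19;25m[48;2;40;16;22m🬂[38;2;45;19;25m[48;2;40;16;22m🬂[38;2;45;19;25m[48;2;40;16;22m🬂[38;2;45;19;25m[48;2;40;16;22m🬂[38;2;45;19;25m[48;2;40;16;22m🬂[0m
[38;2;37;15;21m[48;2;33;13;19m🬂[38;2;37;15;21m[48;2;33;13;19m🬂[38;2;37;15;21m[48;2;33;13;19m🬂[38;2;37;15;21m[48;2;33;13;19m🬂[38;2;37;15;21m[48;2;33;13;19m🬂[38;2;37;15;21m[48;2;33;13;19m🬂[38;2;37;15;21m[48;2;33;13;19m🬂[38;2;37;15;21m[48;2;33;13;19m🬂[38;2;37;15;21m[48;2;33;13;19m🬂[38;2;37;15;21m[48;2;33;13;19m🬂[0m
[38;2;28;11;16m[48;2;24;10;15m🬎[38;2;28;11;16m[48;2;24;10;15m🬎[38;2;28;11;16m[48;2;24;10;15m🬎[38;2;28;11;16m[48;2;24;10;15m🬎[38;2;43;35;10m[48;2;26;11;16m▐[38;2;43;35;10m[48;2;43;35;10m [38;2;28;11;16m[48;2;24;10;15m🬎[38;2;28;11;16m[48;2;24;10;15m🬎[38;2;28;11;16m[48;2;24;10;15m🬎[38;2;28;11;16m[48;2;24;10;15m🬎[0m
[38;2;20;8;13m[48;2;16;7;11m🬎[38;2;20;8;13m[48;2;16;7;11m🬎[38;2;20;8;13m[48;2;16;7;11m🬎[38;2;20;8;13m[48;2;16;7;11m🬎[38;2;43;35;10m[48;2;18;7;12m🬉[38;2;43;35;10m[48;2;16;7;11m🬎[38;2;20;8;13m[48;2;16;7;11m🬎[38;2;20;8;13m[48;2;16;7;11m🬎[38;2;20;8;13m[48;2;16;7;11m🬎[38;2;20;8;13m[48;2;16;7;11m🬎[0m
[38;2;14;6;10m[48;2;10;4;8m🬂[38;2;14;6;10m[48;2;10;4;8m🬂[38;2;14;6;10m[48;2;10;4;8m🬂[38;2;14;6;10m[48;2;10;4;8m🬂[38;2;14;6;10m[48;2;10;4;8m🬂[38;2;14;6;10m[48;2;10;4;8m🬂[38;2;14;6;10m[48;2;10;4;8m🬂[38;2;14;6;10m[48;2;10;4;8m🬂[38;2;14;6;10m[48;2;10;4;8m🬂[38;2;14;6;10m[48;2;10;4;8m🬂[0m
</frame>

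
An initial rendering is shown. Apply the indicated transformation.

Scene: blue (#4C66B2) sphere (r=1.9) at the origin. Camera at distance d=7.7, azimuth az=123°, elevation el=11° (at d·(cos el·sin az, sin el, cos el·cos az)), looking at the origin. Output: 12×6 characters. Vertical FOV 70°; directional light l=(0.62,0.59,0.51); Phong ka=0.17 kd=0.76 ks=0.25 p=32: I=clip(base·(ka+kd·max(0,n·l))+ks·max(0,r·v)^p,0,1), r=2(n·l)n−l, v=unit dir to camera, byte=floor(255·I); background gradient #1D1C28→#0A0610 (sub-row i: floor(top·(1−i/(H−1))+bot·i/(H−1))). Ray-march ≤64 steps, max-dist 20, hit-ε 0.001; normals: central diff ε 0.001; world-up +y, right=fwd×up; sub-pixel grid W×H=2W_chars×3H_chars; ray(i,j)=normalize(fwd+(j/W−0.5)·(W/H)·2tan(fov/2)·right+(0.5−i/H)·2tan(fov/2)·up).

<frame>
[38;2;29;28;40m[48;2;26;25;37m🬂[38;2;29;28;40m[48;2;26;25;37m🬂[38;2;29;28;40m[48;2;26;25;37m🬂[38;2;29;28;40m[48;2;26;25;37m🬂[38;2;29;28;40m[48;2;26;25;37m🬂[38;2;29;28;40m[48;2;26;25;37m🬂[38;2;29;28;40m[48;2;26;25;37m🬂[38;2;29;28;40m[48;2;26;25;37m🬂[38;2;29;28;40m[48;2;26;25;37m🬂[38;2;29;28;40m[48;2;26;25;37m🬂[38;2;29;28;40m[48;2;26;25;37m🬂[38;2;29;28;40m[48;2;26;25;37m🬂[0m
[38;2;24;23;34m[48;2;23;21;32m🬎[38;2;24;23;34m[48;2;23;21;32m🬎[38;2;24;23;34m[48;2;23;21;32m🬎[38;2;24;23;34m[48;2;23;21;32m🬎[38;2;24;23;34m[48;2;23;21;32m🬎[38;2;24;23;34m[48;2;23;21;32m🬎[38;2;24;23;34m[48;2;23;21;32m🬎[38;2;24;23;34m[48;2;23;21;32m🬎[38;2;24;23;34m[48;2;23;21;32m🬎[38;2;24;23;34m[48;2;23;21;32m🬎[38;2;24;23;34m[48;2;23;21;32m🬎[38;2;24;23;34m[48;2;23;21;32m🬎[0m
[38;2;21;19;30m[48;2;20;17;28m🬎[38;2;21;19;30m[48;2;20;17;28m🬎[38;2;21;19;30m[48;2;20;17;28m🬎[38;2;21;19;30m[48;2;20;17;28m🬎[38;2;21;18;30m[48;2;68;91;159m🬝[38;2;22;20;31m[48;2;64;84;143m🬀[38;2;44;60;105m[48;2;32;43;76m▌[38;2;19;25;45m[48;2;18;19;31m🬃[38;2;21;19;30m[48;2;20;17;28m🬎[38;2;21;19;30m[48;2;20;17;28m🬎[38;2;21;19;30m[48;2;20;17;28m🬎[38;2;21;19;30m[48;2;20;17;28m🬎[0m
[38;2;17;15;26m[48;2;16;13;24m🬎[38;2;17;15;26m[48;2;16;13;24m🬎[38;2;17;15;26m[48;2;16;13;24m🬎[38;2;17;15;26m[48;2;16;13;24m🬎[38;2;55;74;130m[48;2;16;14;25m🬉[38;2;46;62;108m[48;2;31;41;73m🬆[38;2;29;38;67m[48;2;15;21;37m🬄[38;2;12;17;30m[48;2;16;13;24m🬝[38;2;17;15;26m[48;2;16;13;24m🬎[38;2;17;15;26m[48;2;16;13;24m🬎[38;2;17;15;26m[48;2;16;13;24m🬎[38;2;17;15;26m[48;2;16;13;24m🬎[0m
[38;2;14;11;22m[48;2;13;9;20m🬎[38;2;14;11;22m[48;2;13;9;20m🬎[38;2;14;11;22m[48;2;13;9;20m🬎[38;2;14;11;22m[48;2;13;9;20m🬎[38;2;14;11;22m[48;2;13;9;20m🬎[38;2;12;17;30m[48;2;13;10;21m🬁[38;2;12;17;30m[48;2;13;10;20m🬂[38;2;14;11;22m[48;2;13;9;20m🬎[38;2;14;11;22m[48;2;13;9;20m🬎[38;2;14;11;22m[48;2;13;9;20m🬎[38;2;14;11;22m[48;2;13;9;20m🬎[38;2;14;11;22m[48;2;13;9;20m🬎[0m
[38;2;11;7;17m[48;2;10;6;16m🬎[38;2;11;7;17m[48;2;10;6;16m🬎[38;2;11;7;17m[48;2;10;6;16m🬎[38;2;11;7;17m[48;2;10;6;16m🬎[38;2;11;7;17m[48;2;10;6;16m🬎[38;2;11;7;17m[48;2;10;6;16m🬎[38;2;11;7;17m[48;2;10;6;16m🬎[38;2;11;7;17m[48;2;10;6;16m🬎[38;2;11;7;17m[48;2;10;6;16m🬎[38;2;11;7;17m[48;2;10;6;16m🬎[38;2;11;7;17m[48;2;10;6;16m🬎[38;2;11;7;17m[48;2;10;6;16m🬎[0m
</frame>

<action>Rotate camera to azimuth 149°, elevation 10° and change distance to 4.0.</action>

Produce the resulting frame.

<frame>
[38;2;29;28;40m[48;2;26;25;37m🬂[38;2;29;28;40m[48;2;26;25;37m🬂[38;2;29;28;40m[48;2;26;25;37m🬂[38;2;29;28;40m[48;2;26;25;37m🬂[38;2;29;28;40m[48;2;26;25;37m🬂[38;2;29;28;40m[48;2;26;25;37m🬂[38;2;29;28;40m[48;2;26;25;37m🬂[38;2;29;28;40m[48;2;26;25;37m🬂[38;2;29;28;40m[48;2;26;25;37m🬂[38;2;29;28;40m[48;2;26;25;37m🬂[38;2;29;28;40m[48;2;26;25;37m🬂[38;2;29;28;40m[48;2;26;25;37m🬂[0m
[38;2;24;23;34m[48;2;23;21;32m🬎[38;2;24;23;34m[48;2;23;21;32m🬎[38;2;24;23;34m[48;2;23;21;32m🬎[38;2;24;22;34m[48;2;56;74;125m🬝[38;2;35;41;66m[48;2;59;75;122m🬟[38;2;40;53;94m[48;2;31;42;74m🬆[38;2;30;40;71m[48;2;22;30;54m🬆[38;2;21;29;50m[48;2;14;20;35m🬆[38;2;24;23;34m[48;2;12;17;30m🬊[38;2;24;23;34m[48;2;23;21;32m🬎[38;2;24;23;34m[48;2;23;21;32m🬎[38;2;24;23;34m[48;2;23;21;32m🬎[0m
[38;2;21;19;30m[48;2;20;17;28m🬎[38;2;21;19;30m[48;2;20;17;28m🬎[38;2;21;19;30m[48;2;20;17;28m🬎[38;2;70;87;138m[48;2;47;62;105m🬂[38;2;65;79;119m[48;2;32;43;75m🬀[38;2;26;36;63m[48;2;21;28;50m🬆[38;2;18;25;44m[48;2;13;18;32m🬆[38;2;13;17;31m[48;2;12;17;30m🬀[38;2;12;17;30m[48;2;12;17;30m [38;2;12;17;30m[48;2;21;18;29m▌[38;2;21;19;30m[48;2;20;17;28m🬎[38;2;21;19;30m[48;2;20;17;28m🬎[0m
[38;2;17;15;26m[48;2;16;13;24m🬎[38;2;17;15;26m[48;2;16;13;24m🬎[38;2;17;15;26m[48;2;16;13;24m🬎[38;2;38;51;90m[48;2;31;42;73m🬄[38;2;25;34;61m[48;2;20;27;48m🬆[38;2;18;24;43m[48;2;13;18;32m🬄[38;2;12;17;30m[48;2;12;17;30m [38;2;12;17;30m[48;2;12;17;30m [38;2;12;17;30m[48;2;12;17;30m [38;2;12;17;30m[48;2;17;14;25m▌[38;2;17;15;26m[48;2;16;13;24m🬎[38;2;17;15;26m[48;2;16;13;24m🬎[0m
[38;2;14;11;22m[48;2;13;9;20m🬎[38;2;14;11;22m[48;2;13;9;20m🬎[38;2;14;11;22m[48;2;13;9;20m🬎[38;2;25;34;61m[48;2;13;9;20m🬊[38;2;17;24;42m[48;2;13;17;31m🬄[38;2;12;17;30m[48;2;12;17;30m [38;2;12;17;30m[48;2;12;17;30m [38;2;12;17;30m[48;2;12;17;30m [38;2;12;17;30m[48;2;13;9;20m🬝[38;2;12;17;30m[48;2;13;10;21m🬀[38;2;14;11;22m[48;2;13;9;20m🬎[38;2;14;11;22m[48;2;13;9;20m🬎[0m
[38;2;11;7;17m[48;2;10;6;16m🬎[38;2;11;7;17m[48;2;10;6;16m🬎[38;2;11;7;17m[48;2;10;6;16m🬎[38;2;11;7;17m[48;2;10;6;16m🬎[38;2;12;17;30m[48;2;10;6;16m🬁[38;2;12;17;30m[48;2;10;6;16m🬂[38;2;12;17;30m[48;2;10;6;16m🬂[38;2;12;17;30m[48;2;10;6;16m🬂[38;2;11;7;17m[48;2;10;6;16m🬎[38;2;11;7;17m[48;2;10;6;16m🬎[38;2;11;7;17m[48;2;10;6;16m🬎[38;2;11;7;17m[48;2;10;6;16m🬎[0m
</frame>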